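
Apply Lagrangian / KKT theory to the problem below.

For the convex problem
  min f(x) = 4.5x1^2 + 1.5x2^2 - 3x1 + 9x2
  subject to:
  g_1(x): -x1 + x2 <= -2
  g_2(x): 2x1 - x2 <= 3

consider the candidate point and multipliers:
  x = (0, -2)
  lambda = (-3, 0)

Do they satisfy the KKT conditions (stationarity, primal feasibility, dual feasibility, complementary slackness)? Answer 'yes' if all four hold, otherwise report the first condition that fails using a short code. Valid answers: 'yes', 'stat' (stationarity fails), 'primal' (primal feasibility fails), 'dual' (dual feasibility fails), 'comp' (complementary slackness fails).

Gradient of f: grad f(x) = Q x + c = (-3, 3)
Constraint values g_i(x) = a_i^T x - b_i:
  g_1((0, -2)) = 0
  g_2((0, -2)) = -1
Stationarity residual: grad f(x) + sum_i lambda_i a_i = (0, 0)
  -> stationarity OK
Primal feasibility (all g_i <= 0): OK
Dual feasibility (all lambda_i >= 0): FAILS
Complementary slackness (lambda_i * g_i(x) = 0 for all i): OK

Verdict: the first failing condition is dual_feasibility -> dual.

dual


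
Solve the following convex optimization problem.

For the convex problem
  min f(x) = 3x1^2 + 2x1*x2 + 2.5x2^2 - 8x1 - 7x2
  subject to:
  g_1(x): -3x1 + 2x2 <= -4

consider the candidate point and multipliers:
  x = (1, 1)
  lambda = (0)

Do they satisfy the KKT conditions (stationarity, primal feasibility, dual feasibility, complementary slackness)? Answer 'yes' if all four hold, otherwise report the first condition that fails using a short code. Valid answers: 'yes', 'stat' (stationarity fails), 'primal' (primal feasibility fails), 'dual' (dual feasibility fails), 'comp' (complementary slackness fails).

Gradient of f: grad f(x) = Q x + c = (0, 0)
Constraint values g_i(x) = a_i^T x - b_i:
  g_1((1, 1)) = 3
Stationarity residual: grad f(x) + sum_i lambda_i a_i = (0, 0)
  -> stationarity OK
Primal feasibility (all g_i <= 0): FAILS
Dual feasibility (all lambda_i >= 0): OK
Complementary slackness (lambda_i * g_i(x) = 0 for all i): OK

Verdict: the first failing condition is primal_feasibility -> primal.

primal


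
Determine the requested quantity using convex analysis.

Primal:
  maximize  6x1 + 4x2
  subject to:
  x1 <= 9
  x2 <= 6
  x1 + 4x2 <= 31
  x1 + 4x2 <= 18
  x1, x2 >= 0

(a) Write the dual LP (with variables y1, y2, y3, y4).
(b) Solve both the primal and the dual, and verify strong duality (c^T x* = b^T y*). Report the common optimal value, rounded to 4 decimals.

The standard primal-dual pair for 'max c^T x s.t. A x <= b, x >= 0' is:
  Dual:  min b^T y  s.t.  A^T y >= c,  y >= 0.

So the dual LP is:
  minimize  9y1 + 6y2 + 31y3 + 18y4
  subject to:
    y1 + y3 + y4 >= 6
    y2 + 4y3 + 4y4 >= 4
    y1, y2, y3, y4 >= 0

Solving the primal: x* = (9, 2.25).
  primal value c^T x* = 63.
Solving the dual: y* = (5, 0, 0, 1).
  dual value b^T y* = 63.
Strong duality: c^T x* = b^T y*. Confirmed.

63


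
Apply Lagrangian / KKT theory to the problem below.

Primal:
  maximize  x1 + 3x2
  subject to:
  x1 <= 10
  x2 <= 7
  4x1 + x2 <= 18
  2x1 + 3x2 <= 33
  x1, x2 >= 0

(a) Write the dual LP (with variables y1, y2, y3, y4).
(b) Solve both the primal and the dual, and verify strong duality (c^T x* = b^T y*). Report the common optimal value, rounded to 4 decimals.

The standard primal-dual pair for 'max c^T x s.t. A x <= b, x >= 0' is:
  Dual:  min b^T y  s.t.  A^T y >= c,  y >= 0.

So the dual LP is:
  minimize  10y1 + 7y2 + 18y3 + 33y4
  subject to:
    y1 + 4y3 + 2y4 >= 1
    y2 + y3 + 3y4 >= 3
    y1, y2, y3, y4 >= 0

Solving the primal: x* = (2.75, 7).
  primal value c^T x* = 23.75.
Solving the dual: y* = (0, 2.75, 0.25, 0).
  dual value b^T y* = 23.75.
Strong duality: c^T x* = b^T y*. Confirmed.

23.75


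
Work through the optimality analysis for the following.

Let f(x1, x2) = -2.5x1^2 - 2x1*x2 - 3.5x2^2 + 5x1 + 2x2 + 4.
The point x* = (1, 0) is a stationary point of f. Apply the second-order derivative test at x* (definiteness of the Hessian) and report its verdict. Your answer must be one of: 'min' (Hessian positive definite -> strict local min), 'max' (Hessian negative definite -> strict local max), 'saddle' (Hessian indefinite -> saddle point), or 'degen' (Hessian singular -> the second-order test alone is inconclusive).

Compute the Hessian H = grad^2 f:
  H = [[-5, -2], [-2, -7]]
Verify stationarity: grad f(x*) = H x* + g = (0, 0).
Eigenvalues of H: -8.2361, -3.7639.
Both eigenvalues < 0, so H is negative definite -> x* is a strict local max.

max


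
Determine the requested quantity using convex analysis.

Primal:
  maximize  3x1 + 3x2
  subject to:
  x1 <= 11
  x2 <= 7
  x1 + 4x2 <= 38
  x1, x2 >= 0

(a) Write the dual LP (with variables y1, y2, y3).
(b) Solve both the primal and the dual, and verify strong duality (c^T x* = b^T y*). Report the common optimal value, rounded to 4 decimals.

The standard primal-dual pair for 'max c^T x s.t. A x <= b, x >= 0' is:
  Dual:  min b^T y  s.t.  A^T y >= c,  y >= 0.

So the dual LP is:
  minimize  11y1 + 7y2 + 38y3
  subject to:
    y1 + y3 >= 3
    y2 + 4y3 >= 3
    y1, y2, y3 >= 0

Solving the primal: x* = (11, 6.75).
  primal value c^T x* = 53.25.
Solving the dual: y* = (2.25, 0, 0.75).
  dual value b^T y* = 53.25.
Strong duality: c^T x* = b^T y*. Confirmed.

53.25


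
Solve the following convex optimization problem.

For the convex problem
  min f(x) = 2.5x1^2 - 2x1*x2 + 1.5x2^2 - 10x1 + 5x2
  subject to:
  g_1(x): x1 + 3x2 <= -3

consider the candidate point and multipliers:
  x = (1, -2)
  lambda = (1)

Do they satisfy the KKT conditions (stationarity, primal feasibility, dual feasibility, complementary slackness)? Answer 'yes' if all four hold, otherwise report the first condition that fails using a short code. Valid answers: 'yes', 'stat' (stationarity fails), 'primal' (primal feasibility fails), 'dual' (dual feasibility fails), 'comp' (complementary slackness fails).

Gradient of f: grad f(x) = Q x + c = (-1, -3)
Constraint values g_i(x) = a_i^T x - b_i:
  g_1((1, -2)) = -2
Stationarity residual: grad f(x) + sum_i lambda_i a_i = (0, 0)
  -> stationarity OK
Primal feasibility (all g_i <= 0): OK
Dual feasibility (all lambda_i >= 0): OK
Complementary slackness (lambda_i * g_i(x) = 0 for all i): FAILS

Verdict: the first failing condition is complementary_slackness -> comp.

comp


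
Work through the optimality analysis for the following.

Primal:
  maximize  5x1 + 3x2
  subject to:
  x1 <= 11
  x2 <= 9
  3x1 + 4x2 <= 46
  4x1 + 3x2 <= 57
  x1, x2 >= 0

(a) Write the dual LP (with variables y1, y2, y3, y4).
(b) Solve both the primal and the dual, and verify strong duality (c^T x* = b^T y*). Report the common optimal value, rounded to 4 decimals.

The standard primal-dual pair for 'max c^T x s.t. A x <= b, x >= 0' is:
  Dual:  min b^T y  s.t.  A^T y >= c,  y >= 0.

So the dual LP is:
  minimize  11y1 + 9y2 + 46y3 + 57y4
  subject to:
    y1 + 3y3 + 4y4 >= 5
    y2 + 4y3 + 3y4 >= 3
    y1, y2, y3, y4 >= 0

Solving the primal: x* = (11, 3.25).
  primal value c^T x* = 64.75.
Solving the dual: y* = (2.75, 0, 0.75, 0).
  dual value b^T y* = 64.75.
Strong duality: c^T x* = b^T y*. Confirmed.

64.75


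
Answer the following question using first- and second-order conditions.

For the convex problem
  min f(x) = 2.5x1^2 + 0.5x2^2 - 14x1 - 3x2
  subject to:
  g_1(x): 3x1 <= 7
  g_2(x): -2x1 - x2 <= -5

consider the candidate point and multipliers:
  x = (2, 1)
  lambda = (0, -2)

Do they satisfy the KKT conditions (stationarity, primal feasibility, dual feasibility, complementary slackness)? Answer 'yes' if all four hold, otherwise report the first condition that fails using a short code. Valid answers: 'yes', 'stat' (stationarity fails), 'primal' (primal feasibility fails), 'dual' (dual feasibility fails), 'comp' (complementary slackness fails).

Gradient of f: grad f(x) = Q x + c = (-4, -2)
Constraint values g_i(x) = a_i^T x - b_i:
  g_1((2, 1)) = -1
  g_2((2, 1)) = 0
Stationarity residual: grad f(x) + sum_i lambda_i a_i = (0, 0)
  -> stationarity OK
Primal feasibility (all g_i <= 0): OK
Dual feasibility (all lambda_i >= 0): FAILS
Complementary slackness (lambda_i * g_i(x) = 0 for all i): OK

Verdict: the first failing condition is dual_feasibility -> dual.

dual


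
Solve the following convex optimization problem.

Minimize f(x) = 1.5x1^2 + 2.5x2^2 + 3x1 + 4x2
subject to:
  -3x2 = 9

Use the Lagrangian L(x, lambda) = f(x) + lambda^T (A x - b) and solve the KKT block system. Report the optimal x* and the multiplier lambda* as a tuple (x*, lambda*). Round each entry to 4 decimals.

Form the Lagrangian:
  L(x, lambda) = (1/2) x^T Q x + c^T x + lambda^T (A x - b)
Stationarity (grad_x L = 0): Q x + c + A^T lambda = 0.
Primal feasibility: A x = b.

This gives the KKT block system:
  [ Q   A^T ] [ x     ]   [-c ]
  [ A    0  ] [ lambda ] = [ b ]

Solving the linear system:
  x*      = (-1, -3)
  lambda* = (-3.6667)
  f(x*)   = 9

x* = (-1, -3), lambda* = (-3.6667)


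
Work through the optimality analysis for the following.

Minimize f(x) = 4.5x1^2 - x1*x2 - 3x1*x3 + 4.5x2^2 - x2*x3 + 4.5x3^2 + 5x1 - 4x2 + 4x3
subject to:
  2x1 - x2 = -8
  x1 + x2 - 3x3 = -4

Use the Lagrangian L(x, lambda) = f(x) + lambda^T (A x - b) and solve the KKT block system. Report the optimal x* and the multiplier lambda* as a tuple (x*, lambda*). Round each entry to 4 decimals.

Form the Lagrangian:
  L(x, lambda) = (1/2) x^T Q x + c^T x + lambda^T (A x - b)
Stationarity (grad_x L = 0): Q x + c + A^T lambda = 0.
Primal feasibility: A x = b.

This gives the KKT block system:
  [ Q   A^T ] [ x     ]   [-c ]
  [ A    0  ] [ lambda ] = [ b ]

Solving the linear system:
  x*      = (-3.625, 0.75, 0.375)
  lambda* = (11.8333, 5.8333)
  f(x*)   = 49.1875

x* = (-3.625, 0.75, 0.375), lambda* = (11.8333, 5.8333)


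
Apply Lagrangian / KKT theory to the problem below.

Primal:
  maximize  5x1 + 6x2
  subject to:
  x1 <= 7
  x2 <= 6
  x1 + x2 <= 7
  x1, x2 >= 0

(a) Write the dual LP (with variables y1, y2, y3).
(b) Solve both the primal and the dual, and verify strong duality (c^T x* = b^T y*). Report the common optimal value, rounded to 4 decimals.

The standard primal-dual pair for 'max c^T x s.t. A x <= b, x >= 0' is:
  Dual:  min b^T y  s.t.  A^T y >= c,  y >= 0.

So the dual LP is:
  minimize  7y1 + 6y2 + 7y3
  subject to:
    y1 + y3 >= 5
    y2 + y3 >= 6
    y1, y2, y3 >= 0

Solving the primal: x* = (1, 6).
  primal value c^T x* = 41.
Solving the dual: y* = (0, 1, 5).
  dual value b^T y* = 41.
Strong duality: c^T x* = b^T y*. Confirmed.

41


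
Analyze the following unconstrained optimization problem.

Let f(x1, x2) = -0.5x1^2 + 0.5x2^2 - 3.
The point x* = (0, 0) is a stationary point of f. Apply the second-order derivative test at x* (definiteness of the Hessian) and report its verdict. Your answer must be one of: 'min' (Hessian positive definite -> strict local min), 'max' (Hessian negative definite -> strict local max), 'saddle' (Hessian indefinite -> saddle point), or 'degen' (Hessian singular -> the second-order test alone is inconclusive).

Compute the Hessian H = grad^2 f:
  H = [[-1, 0], [0, 1]]
Verify stationarity: grad f(x*) = H x* + g = (0, 0).
Eigenvalues of H: -1, 1.
Eigenvalues have mixed signs, so H is indefinite -> x* is a saddle point.

saddle


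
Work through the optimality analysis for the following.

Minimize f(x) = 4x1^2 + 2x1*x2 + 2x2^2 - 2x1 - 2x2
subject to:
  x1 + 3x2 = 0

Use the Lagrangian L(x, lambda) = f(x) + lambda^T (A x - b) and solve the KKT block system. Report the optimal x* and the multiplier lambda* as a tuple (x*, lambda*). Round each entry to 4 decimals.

Form the Lagrangian:
  L(x, lambda) = (1/2) x^T Q x + c^T x + lambda^T (A x - b)
Stationarity (grad_x L = 0): Q x + c + A^T lambda = 0.
Primal feasibility: A x = b.

This gives the KKT block system:
  [ Q   A^T ] [ x     ]   [-c ]
  [ A    0  ] [ lambda ] = [ b ]

Solving the linear system:
  x*      = (0.1875, -0.0625)
  lambda* = (0.625)
  f(x*)   = -0.125

x* = (0.1875, -0.0625), lambda* = (0.625)


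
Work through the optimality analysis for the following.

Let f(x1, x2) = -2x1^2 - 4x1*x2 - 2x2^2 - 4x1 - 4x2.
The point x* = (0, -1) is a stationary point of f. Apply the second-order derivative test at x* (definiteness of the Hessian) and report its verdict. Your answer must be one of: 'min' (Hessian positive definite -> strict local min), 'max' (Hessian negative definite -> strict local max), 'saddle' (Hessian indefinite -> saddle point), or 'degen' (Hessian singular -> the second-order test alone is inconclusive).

Compute the Hessian H = grad^2 f:
  H = [[-4, -4], [-4, -4]]
Verify stationarity: grad f(x*) = H x* + g = (0, 0).
Eigenvalues of H: -8, 0.
H has a zero eigenvalue (singular; negative semidefinite but not definite), so H is neither positive definite, negative definite, nor indefinite. The second-order test alone is inconclusive -> degen.
(Indeed, f is constant along the null direction of H through x*, so x* is not a strict local extremum.)

degen


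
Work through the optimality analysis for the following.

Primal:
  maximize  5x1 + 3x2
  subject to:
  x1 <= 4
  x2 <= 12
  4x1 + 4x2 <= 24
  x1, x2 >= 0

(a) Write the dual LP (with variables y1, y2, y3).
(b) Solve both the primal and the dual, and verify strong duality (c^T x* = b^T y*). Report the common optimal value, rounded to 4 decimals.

The standard primal-dual pair for 'max c^T x s.t. A x <= b, x >= 0' is:
  Dual:  min b^T y  s.t.  A^T y >= c,  y >= 0.

So the dual LP is:
  minimize  4y1 + 12y2 + 24y3
  subject to:
    y1 + 4y3 >= 5
    y2 + 4y3 >= 3
    y1, y2, y3 >= 0

Solving the primal: x* = (4, 2).
  primal value c^T x* = 26.
Solving the dual: y* = (2, 0, 0.75).
  dual value b^T y* = 26.
Strong duality: c^T x* = b^T y*. Confirmed.

26


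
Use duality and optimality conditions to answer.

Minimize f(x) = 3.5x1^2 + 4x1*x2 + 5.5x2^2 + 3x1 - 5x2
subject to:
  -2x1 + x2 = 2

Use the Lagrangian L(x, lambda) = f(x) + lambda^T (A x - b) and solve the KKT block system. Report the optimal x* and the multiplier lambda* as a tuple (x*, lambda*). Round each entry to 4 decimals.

Form the Lagrangian:
  L(x, lambda) = (1/2) x^T Q x + c^T x + lambda^T (A x - b)
Stationarity (grad_x L = 0): Q x + c + A^T lambda = 0.
Primal feasibility: A x = b.

This gives the KKT block system:
  [ Q   A^T ] [ x     ]   [-c ]
  [ A    0  ] [ lambda ] = [ b ]

Solving the linear system:
  x*      = (-0.6716, 0.6567)
  lambda* = (0.4627)
  f(x*)   = -3.1119

x* = (-0.6716, 0.6567), lambda* = (0.4627)


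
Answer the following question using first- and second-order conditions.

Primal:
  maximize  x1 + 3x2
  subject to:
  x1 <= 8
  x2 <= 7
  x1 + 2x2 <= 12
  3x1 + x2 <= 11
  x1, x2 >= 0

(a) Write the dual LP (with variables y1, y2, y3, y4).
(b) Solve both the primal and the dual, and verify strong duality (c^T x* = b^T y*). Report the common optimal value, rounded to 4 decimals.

The standard primal-dual pair for 'max c^T x s.t. A x <= b, x >= 0' is:
  Dual:  min b^T y  s.t.  A^T y >= c,  y >= 0.

So the dual LP is:
  minimize  8y1 + 7y2 + 12y3 + 11y4
  subject to:
    y1 + y3 + 3y4 >= 1
    y2 + 2y3 + y4 >= 3
    y1, y2, y3, y4 >= 0

Solving the primal: x* = (0, 6).
  primal value c^T x* = 18.
Solving the dual: y* = (0, 0, 1.5, 0).
  dual value b^T y* = 18.
Strong duality: c^T x* = b^T y*. Confirmed.

18


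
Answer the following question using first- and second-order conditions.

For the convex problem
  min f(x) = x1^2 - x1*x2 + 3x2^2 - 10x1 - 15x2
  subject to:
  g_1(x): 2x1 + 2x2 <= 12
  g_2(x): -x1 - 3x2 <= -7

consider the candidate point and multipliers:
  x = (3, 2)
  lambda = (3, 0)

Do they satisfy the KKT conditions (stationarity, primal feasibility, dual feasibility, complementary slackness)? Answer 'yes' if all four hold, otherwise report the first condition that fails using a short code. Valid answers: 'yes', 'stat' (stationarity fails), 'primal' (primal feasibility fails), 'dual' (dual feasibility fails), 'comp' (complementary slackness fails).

Gradient of f: grad f(x) = Q x + c = (-6, -6)
Constraint values g_i(x) = a_i^T x - b_i:
  g_1((3, 2)) = -2
  g_2((3, 2)) = -2
Stationarity residual: grad f(x) + sum_i lambda_i a_i = (0, 0)
  -> stationarity OK
Primal feasibility (all g_i <= 0): OK
Dual feasibility (all lambda_i >= 0): OK
Complementary slackness (lambda_i * g_i(x) = 0 for all i): FAILS

Verdict: the first failing condition is complementary_slackness -> comp.

comp


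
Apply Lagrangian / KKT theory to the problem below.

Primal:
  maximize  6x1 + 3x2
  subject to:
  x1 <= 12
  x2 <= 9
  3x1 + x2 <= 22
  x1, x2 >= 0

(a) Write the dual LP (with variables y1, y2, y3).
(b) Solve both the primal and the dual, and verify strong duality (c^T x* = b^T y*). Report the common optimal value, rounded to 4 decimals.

The standard primal-dual pair for 'max c^T x s.t. A x <= b, x >= 0' is:
  Dual:  min b^T y  s.t.  A^T y >= c,  y >= 0.

So the dual LP is:
  minimize  12y1 + 9y2 + 22y3
  subject to:
    y1 + 3y3 >= 6
    y2 + y3 >= 3
    y1, y2, y3 >= 0

Solving the primal: x* = (4.3333, 9).
  primal value c^T x* = 53.
Solving the dual: y* = (0, 1, 2).
  dual value b^T y* = 53.
Strong duality: c^T x* = b^T y*. Confirmed.

53


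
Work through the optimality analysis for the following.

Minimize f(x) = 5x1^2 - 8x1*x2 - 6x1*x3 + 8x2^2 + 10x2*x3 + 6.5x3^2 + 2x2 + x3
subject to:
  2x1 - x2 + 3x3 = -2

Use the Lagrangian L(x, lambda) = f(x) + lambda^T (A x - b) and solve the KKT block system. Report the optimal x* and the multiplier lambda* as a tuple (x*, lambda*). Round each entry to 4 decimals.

Form the Lagrangian:
  L(x, lambda) = (1/2) x^T Q x + c^T x + lambda^T (A x - b)
Stationarity (grad_x L = 0): Q x + c + A^T lambda = 0.
Primal feasibility: A x = b.

This gives the KKT block system:
  [ Q   A^T ] [ x     ]   [-c ]
  [ A    0  ] [ lambda ] = [ b ]

Solving the linear system:
  x*      = (-0.4109, -0.0338, -0.404)
  lambda* = (0.7078)
  f(x*)   = 0.4721

x* = (-0.4109, -0.0338, -0.404), lambda* = (0.7078)


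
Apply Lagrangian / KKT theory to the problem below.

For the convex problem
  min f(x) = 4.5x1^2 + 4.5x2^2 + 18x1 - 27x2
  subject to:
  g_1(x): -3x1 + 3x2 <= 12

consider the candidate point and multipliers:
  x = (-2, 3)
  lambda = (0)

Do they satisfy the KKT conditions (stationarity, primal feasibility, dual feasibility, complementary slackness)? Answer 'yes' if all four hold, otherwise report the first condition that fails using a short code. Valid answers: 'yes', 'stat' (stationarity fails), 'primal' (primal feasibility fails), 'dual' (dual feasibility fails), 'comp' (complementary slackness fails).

Gradient of f: grad f(x) = Q x + c = (0, 0)
Constraint values g_i(x) = a_i^T x - b_i:
  g_1((-2, 3)) = 3
Stationarity residual: grad f(x) + sum_i lambda_i a_i = (0, 0)
  -> stationarity OK
Primal feasibility (all g_i <= 0): FAILS
Dual feasibility (all lambda_i >= 0): OK
Complementary slackness (lambda_i * g_i(x) = 0 for all i): OK

Verdict: the first failing condition is primal_feasibility -> primal.

primal


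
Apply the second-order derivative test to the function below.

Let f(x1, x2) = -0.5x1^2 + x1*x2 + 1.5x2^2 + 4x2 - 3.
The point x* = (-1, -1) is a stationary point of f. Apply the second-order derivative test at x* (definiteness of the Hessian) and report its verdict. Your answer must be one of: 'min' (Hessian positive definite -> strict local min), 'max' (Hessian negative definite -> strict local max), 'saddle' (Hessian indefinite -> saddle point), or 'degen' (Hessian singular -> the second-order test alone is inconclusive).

Compute the Hessian H = grad^2 f:
  H = [[-1, 1], [1, 3]]
Verify stationarity: grad f(x*) = H x* + g = (0, 0).
Eigenvalues of H: -1.2361, 3.2361.
Eigenvalues have mixed signs, so H is indefinite -> x* is a saddle point.

saddle


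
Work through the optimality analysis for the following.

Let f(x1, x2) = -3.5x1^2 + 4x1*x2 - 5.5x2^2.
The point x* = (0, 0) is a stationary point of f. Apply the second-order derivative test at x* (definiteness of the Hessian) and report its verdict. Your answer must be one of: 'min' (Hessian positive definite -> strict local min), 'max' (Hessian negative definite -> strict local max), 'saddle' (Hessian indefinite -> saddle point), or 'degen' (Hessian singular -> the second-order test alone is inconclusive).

Compute the Hessian H = grad^2 f:
  H = [[-7, 4], [4, -11]]
Verify stationarity: grad f(x*) = H x* + g = (0, 0).
Eigenvalues of H: -13.4721, -4.5279.
Both eigenvalues < 0, so H is negative definite -> x* is a strict local max.

max


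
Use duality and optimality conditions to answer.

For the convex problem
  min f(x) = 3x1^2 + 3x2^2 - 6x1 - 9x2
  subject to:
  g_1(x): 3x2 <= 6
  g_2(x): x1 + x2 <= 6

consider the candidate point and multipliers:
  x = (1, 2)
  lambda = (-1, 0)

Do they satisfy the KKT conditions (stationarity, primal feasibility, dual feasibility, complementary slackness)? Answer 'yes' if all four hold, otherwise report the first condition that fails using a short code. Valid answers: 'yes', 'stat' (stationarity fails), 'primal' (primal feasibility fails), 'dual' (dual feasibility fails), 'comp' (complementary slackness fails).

Gradient of f: grad f(x) = Q x + c = (0, 3)
Constraint values g_i(x) = a_i^T x - b_i:
  g_1((1, 2)) = 0
  g_2((1, 2)) = -3
Stationarity residual: grad f(x) + sum_i lambda_i a_i = (0, 0)
  -> stationarity OK
Primal feasibility (all g_i <= 0): OK
Dual feasibility (all lambda_i >= 0): FAILS
Complementary slackness (lambda_i * g_i(x) = 0 for all i): OK

Verdict: the first failing condition is dual_feasibility -> dual.

dual


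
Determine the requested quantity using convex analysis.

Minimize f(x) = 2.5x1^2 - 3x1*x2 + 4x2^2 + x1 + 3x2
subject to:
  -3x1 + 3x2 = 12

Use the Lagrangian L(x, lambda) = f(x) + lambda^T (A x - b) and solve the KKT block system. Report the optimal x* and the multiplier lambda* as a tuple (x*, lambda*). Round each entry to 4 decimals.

Form the Lagrangian:
  L(x, lambda) = (1/2) x^T Q x + c^T x + lambda^T (A x - b)
Stationarity (grad_x L = 0): Q x + c + A^T lambda = 0.
Primal feasibility: A x = b.

This gives the KKT block system:
  [ Q   A^T ] [ x     ]   [-c ]
  [ A    0  ] [ lambda ] = [ b ]

Solving the linear system:
  x*      = (-3.4286, 0.5714)
  lambda* = (-5.9524)
  f(x*)   = 34.8571

x* = (-3.4286, 0.5714), lambda* = (-5.9524)


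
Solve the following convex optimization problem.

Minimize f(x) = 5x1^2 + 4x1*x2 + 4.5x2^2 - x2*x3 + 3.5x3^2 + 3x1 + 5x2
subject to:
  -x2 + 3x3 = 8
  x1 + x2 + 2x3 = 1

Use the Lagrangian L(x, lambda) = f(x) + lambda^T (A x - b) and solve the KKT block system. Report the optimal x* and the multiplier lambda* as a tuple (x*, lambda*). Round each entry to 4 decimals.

Form the Lagrangian:
  L(x, lambda) = (1/2) x^T Q x + c^T x + lambda^T (A x - b)
Stationarity (grad_x L = 0): Q x + c + A^T lambda = 0.
Primal feasibility: A x = b.

This gives the KKT block system:
  [ Q   A^T ] [ x     ]   [-c ]
  [ A    0  ] [ lambda ] = [ b ]

Solving the linear system:
  x*      = (-0.1981, -2.4811, 1.8396)
  lambda* = (-11.0566, 8.9057)
  f(x*)   = 33.2736

x* = (-0.1981, -2.4811, 1.8396), lambda* = (-11.0566, 8.9057)


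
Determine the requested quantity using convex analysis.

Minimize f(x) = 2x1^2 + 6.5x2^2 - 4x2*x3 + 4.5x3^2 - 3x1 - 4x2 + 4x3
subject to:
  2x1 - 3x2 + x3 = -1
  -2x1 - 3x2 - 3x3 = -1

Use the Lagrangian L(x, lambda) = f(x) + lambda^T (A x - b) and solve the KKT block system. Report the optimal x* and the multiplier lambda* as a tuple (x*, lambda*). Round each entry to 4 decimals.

Form the Lagrangian:
  L(x, lambda) = (1/2) x^T Q x + c^T x + lambda^T (A x - b)
Stationarity (grad_x L = 0): Q x + c + A^T lambda = 0.
Primal feasibility: A x = b.

This gives the KKT block system:
  [ Q   A^T ] [ x     ]   [-c ]
  [ A    0  ] [ lambda ] = [ b ]

Solving the linear system:
  x*      = (0.3247, 0.4416, -0.3247)
  lambda* = (0.9318, 0.0812)
  f(x*)   = -1.513

x* = (0.3247, 0.4416, -0.3247), lambda* = (0.9318, 0.0812)


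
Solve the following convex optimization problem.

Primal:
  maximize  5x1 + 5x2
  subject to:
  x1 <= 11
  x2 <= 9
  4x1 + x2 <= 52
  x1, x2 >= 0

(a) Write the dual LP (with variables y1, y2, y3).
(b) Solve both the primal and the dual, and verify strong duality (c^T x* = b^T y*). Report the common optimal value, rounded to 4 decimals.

The standard primal-dual pair for 'max c^T x s.t. A x <= b, x >= 0' is:
  Dual:  min b^T y  s.t.  A^T y >= c,  y >= 0.

So the dual LP is:
  minimize  11y1 + 9y2 + 52y3
  subject to:
    y1 + 4y3 >= 5
    y2 + y3 >= 5
    y1, y2, y3 >= 0

Solving the primal: x* = (10.75, 9).
  primal value c^T x* = 98.75.
Solving the dual: y* = (0, 3.75, 1.25).
  dual value b^T y* = 98.75.
Strong duality: c^T x* = b^T y*. Confirmed.

98.75


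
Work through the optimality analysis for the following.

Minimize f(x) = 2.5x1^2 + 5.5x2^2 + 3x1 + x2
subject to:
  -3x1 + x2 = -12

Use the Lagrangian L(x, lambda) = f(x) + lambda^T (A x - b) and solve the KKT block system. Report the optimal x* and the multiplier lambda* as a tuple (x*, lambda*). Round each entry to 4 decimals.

Form the Lagrangian:
  L(x, lambda) = (1/2) x^T Q x + c^T x + lambda^T (A x - b)
Stationarity (grad_x L = 0): Q x + c + A^T lambda = 0.
Primal feasibility: A x = b.

This gives the KKT block system:
  [ Q   A^T ] [ x     ]   [-c ]
  [ A    0  ] [ lambda ] = [ b ]

Solving the linear system:
  x*      = (3.75, -0.75)
  lambda* = (7.25)
  f(x*)   = 48.75

x* = (3.75, -0.75), lambda* = (7.25)


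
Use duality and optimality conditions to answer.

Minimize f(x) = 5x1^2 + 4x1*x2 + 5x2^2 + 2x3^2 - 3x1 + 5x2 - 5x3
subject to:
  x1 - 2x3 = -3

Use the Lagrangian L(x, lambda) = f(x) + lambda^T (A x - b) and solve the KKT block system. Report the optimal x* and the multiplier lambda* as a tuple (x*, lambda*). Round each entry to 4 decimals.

Form the Lagrangian:
  L(x, lambda) = (1/2) x^T Q x + c^T x + lambda^T (A x - b)
Stationarity (grad_x L = 0): Q x + c + A^T lambda = 0.
Primal feasibility: A x = b.

This gives the KKT block system:
  [ Q   A^T ] [ x     ]   [-c ]
  [ A    0  ] [ lambda ] = [ b ]

Solving the linear system:
  x*      = (0.4787, -0.6915, 1.7394)
  lambda* = (0.9787)
  f(x*)   = -5.3271

x* = (0.4787, -0.6915, 1.7394), lambda* = (0.9787)


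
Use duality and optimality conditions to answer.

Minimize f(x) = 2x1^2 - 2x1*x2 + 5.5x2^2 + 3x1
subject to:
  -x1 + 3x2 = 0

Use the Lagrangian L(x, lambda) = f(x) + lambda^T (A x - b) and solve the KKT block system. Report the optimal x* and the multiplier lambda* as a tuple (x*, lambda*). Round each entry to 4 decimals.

Form the Lagrangian:
  L(x, lambda) = (1/2) x^T Q x + c^T x + lambda^T (A x - b)
Stationarity (grad_x L = 0): Q x + c + A^T lambda = 0.
Primal feasibility: A x = b.

This gives the KKT block system:
  [ Q   A^T ] [ x     ]   [-c ]
  [ A    0  ] [ lambda ] = [ b ]

Solving the linear system:
  x*      = (-0.7714, -0.2571)
  lambda* = (0.4286)
  f(x*)   = -1.1571

x* = (-0.7714, -0.2571), lambda* = (0.4286)


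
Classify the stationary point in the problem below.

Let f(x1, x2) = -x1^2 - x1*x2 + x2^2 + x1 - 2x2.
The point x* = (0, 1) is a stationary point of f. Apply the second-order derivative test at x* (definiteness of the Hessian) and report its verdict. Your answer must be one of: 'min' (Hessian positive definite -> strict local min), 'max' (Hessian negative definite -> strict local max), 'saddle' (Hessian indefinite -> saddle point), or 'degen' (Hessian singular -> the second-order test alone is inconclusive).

Compute the Hessian H = grad^2 f:
  H = [[-2, -1], [-1, 2]]
Verify stationarity: grad f(x*) = H x* + g = (0, 0).
Eigenvalues of H: -2.2361, 2.2361.
Eigenvalues have mixed signs, so H is indefinite -> x* is a saddle point.

saddle


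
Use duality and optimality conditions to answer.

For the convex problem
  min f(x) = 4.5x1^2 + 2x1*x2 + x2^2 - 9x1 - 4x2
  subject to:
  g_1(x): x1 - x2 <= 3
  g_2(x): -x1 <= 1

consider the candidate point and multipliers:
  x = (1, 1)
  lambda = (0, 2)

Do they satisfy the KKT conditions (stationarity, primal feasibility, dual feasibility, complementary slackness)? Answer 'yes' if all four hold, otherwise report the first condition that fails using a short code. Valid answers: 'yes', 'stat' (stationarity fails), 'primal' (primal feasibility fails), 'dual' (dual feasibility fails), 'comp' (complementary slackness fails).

Gradient of f: grad f(x) = Q x + c = (2, 0)
Constraint values g_i(x) = a_i^T x - b_i:
  g_1((1, 1)) = -3
  g_2((1, 1)) = -2
Stationarity residual: grad f(x) + sum_i lambda_i a_i = (0, 0)
  -> stationarity OK
Primal feasibility (all g_i <= 0): OK
Dual feasibility (all lambda_i >= 0): OK
Complementary slackness (lambda_i * g_i(x) = 0 for all i): FAILS

Verdict: the first failing condition is complementary_slackness -> comp.

comp


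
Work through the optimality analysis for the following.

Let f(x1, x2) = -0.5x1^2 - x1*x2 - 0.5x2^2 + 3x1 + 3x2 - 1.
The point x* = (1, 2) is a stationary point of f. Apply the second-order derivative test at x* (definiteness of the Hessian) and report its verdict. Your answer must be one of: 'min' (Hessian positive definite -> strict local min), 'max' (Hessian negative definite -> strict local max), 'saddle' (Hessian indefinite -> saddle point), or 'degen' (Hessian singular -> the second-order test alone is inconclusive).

Compute the Hessian H = grad^2 f:
  H = [[-1, -1], [-1, -1]]
Verify stationarity: grad f(x*) = H x* + g = (0, 0).
Eigenvalues of H: -2, 0.
H has a zero eigenvalue (singular; negative semidefinite but not definite), so H is neither positive definite, negative definite, nor indefinite. The second-order test alone is inconclusive -> degen.
(Indeed, f is constant along the null direction of H through x*, so x* is not a strict local extremum.)

degen


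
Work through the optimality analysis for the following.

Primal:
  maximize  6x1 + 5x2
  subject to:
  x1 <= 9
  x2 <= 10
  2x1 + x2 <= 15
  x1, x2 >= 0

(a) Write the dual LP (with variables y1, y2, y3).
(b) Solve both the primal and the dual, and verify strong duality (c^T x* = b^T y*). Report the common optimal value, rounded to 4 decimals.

The standard primal-dual pair for 'max c^T x s.t. A x <= b, x >= 0' is:
  Dual:  min b^T y  s.t.  A^T y >= c,  y >= 0.

So the dual LP is:
  minimize  9y1 + 10y2 + 15y3
  subject to:
    y1 + 2y3 >= 6
    y2 + y3 >= 5
    y1, y2, y3 >= 0

Solving the primal: x* = (2.5, 10).
  primal value c^T x* = 65.
Solving the dual: y* = (0, 2, 3).
  dual value b^T y* = 65.
Strong duality: c^T x* = b^T y*. Confirmed.

65


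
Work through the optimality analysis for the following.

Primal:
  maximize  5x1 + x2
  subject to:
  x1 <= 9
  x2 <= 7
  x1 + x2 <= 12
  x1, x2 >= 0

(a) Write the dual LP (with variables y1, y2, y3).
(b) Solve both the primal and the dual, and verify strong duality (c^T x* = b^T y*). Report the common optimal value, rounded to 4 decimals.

The standard primal-dual pair for 'max c^T x s.t. A x <= b, x >= 0' is:
  Dual:  min b^T y  s.t.  A^T y >= c,  y >= 0.

So the dual LP is:
  minimize  9y1 + 7y2 + 12y3
  subject to:
    y1 + y3 >= 5
    y2 + y3 >= 1
    y1, y2, y3 >= 0

Solving the primal: x* = (9, 3).
  primal value c^T x* = 48.
Solving the dual: y* = (4, 0, 1).
  dual value b^T y* = 48.
Strong duality: c^T x* = b^T y*. Confirmed.

48


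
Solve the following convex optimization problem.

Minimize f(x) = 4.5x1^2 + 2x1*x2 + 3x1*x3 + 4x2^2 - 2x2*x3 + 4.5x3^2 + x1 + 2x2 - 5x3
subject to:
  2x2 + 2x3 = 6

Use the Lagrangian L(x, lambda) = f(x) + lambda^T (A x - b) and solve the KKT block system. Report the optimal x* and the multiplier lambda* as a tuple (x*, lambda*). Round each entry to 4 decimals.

Form the Lagrangian:
  L(x, lambda) = (1/2) x^T Q x + c^T x + lambda^T (A x - b)
Stationarity (grad_x L = 0): Q x + c + A^T lambda = 0.
Primal feasibility: A x = b.

This gives the KKT block system:
  [ Q   A^T ] [ x     ]   [-c ]
  [ A    0  ] [ lambda ] = [ b ]

Solving the linear system:
  x*      = (-0.9787, 1.1915, 1.8085)
  lambda* = (-2.9787)
  f(x*)   = 5.117

x* = (-0.9787, 1.1915, 1.8085), lambda* = (-2.9787)


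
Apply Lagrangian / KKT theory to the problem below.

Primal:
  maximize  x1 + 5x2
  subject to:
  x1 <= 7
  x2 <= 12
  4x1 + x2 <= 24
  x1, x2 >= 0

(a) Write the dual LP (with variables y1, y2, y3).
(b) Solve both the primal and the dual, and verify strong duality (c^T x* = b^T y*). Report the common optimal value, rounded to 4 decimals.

The standard primal-dual pair for 'max c^T x s.t. A x <= b, x >= 0' is:
  Dual:  min b^T y  s.t.  A^T y >= c,  y >= 0.

So the dual LP is:
  minimize  7y1 + 12y2 + 24y3
  subject to:
    y1 + 4y3 >= 1
    y2 + y3 >= 5
    y1, y2, y3 >= 0

Solving the primal: x* = (3, 12).
  primal value c^T x* = 63.
Solving the dual: y* = (0, 4.75, 0.25).
  dual value b^T y* = 63.
Strong duality: c^T x* = b^T y*. Confirmed.

63


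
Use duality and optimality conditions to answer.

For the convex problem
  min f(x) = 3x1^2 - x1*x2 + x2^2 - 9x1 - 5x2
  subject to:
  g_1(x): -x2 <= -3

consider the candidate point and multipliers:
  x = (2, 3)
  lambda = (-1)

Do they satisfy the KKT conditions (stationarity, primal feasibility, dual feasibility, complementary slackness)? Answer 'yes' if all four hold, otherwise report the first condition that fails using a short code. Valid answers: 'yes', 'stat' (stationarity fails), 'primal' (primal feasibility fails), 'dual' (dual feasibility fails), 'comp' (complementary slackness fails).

Gradient of f: grad f(x) = Q x + c = (0, -1)
Constraint values g_i(x) = a_i^T x - b_i:
  g_1((2, 3)) = 0
Stationarity residual: grad f(x) + sum_i lambda_i a_i = (0, 0)
  -> stationarity OK
Primal feasibility (all g_i <= 0): OK
Dual feasibility (all lambda_i >= 0): FAILS
Complementary slackness (lambda_i * g_i(x) = 0 for all i): OK

Verdict: the first failing condition is dual_feasibility -> dual.

dual


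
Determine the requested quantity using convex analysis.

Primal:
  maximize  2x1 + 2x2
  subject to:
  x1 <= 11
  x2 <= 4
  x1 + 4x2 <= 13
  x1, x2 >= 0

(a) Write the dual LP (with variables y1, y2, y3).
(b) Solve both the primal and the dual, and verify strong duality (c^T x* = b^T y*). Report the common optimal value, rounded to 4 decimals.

The standard primal-dual pair for 'max c^T x s.t. A x <= b, x >= 0' is:
  Dual:  min b^T y  s.t.  A^T y >= c,  y >= 0.

So the dual LP is:
  minimize  11y1 + 4y2 + 13y3
  subject to:
    y1 + y3 >= 2
    y2 + 4y3 >= 2
    y1, y2, y3 >= 0

Solving the primal: x* = (11, 0.5).
  primal value c^T x* = 23.
Solving the dual: y* = (1.5, 0, 0.5).
  dual value b^T y* = 23.
Strong duality: c^T x* = b^T y*. Confirmed.

23


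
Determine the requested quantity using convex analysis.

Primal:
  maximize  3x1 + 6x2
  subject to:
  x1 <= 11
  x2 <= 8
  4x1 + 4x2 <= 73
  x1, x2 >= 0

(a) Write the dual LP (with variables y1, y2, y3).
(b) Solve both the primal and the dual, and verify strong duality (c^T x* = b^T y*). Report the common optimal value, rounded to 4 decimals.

The standard primal-dual pair for 'max c^T x s.t. A x <= b, x >= 0' is:
  Dual:  min b^T y  s.t.  A^T y >= c,  y >= 0.

So the dual LP is:
  minimize  11y1 + 8y2 + 73y3
  subject to:
    y1 + 4y3 >= 3
    y2 + 4y3 >= 6
    y1, y2, y3 >= 0

Solving the primal: x* = (10.25, 8).
  primal value c^T x* = 78.75.
Solving the dual: y* = (0, 3, 0.75).
  dual value b^T y* = 78.75.
Strong duality: c^T x* = b^T y*. Confirmed.

78.75


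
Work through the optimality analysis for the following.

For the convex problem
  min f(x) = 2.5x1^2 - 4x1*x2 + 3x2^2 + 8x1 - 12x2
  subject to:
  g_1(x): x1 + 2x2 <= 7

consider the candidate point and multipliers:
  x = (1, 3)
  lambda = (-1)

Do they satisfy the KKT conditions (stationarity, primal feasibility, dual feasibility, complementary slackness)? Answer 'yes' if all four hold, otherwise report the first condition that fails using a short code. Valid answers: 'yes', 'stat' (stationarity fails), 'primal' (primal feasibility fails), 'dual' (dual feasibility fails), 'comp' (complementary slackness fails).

Gradient of f: grad f(x) = Q x + c = (1, 2)
Constraint values g_i(x) = a_i^T x - b_i:
  g_1((1, 3)) = 0
Stationarity residual: grad f(x) + sum_i lambda_i a_i = (0, 0)
  -> stationarity OK
Primal feasibility (all g_i <= 0): OK
Dual feasibility (all lambda_i >= 0): FAILS
Complementary slackness (lambda_i * g_i(x) = 0 for all i): OK

Verdict: the first failing condition is dual_feasibility -> dual.

dual


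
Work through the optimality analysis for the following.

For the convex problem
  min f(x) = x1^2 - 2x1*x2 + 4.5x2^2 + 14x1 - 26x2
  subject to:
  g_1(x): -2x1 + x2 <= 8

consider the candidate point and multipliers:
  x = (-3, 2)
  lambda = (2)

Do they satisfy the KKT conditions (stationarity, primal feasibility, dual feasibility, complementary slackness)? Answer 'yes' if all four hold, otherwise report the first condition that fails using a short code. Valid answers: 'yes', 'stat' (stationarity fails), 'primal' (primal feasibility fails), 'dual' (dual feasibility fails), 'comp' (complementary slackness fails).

Gradient of f: grad f(x) = Q x + c = (4, -2)
Constraint values g_i(x) = a_i^T x - b_i:
  g_1((-3, 2)) = 0
Stationarity residual: grad f(x) + sum_i lambda_i a_i = (0, 0)
  -> stationarity OK
Primal feasibility (all g_i <= 0): OK
Dual feasibility (all lambda_i >= 0): OK
Complementary slackness (lambda_i * g_i(x) = 0 for all i): OK

Verdict: yes, KKT holds.

yes


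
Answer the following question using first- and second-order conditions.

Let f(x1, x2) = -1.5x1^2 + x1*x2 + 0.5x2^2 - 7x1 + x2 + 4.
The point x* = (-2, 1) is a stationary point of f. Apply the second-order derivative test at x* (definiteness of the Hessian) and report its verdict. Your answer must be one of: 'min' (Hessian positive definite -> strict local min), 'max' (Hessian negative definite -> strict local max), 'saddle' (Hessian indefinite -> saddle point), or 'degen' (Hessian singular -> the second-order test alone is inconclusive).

Compute the Hessian H = grad^2 f:
  H = [[-3, 1], [1, 1]]
Verify stationarity: grad f(x*) = H x* + g = (0, 0).
Eigenvalues of H: -3.2361, 1.2361.
Eigenvalues have mixed signs, so H is indefinite -> x* is a saddle point.

saddle


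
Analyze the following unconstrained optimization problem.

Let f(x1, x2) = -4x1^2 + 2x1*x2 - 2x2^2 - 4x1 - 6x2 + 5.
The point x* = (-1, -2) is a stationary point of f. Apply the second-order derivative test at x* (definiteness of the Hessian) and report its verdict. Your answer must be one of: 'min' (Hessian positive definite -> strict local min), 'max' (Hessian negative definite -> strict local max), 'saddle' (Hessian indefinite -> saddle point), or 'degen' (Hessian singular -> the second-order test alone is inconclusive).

Compute the Hessian H = grad^2 f:
  H = [[-8, 2], [2, -4]]
Verify stationarity: grad f(x*) = H x* + g = (0, 0).
Eigenvalues of H: -8.8284, -3.1716.
Both eigenvalues < 0, so H is negative definite -> x* is a strict local max.

max


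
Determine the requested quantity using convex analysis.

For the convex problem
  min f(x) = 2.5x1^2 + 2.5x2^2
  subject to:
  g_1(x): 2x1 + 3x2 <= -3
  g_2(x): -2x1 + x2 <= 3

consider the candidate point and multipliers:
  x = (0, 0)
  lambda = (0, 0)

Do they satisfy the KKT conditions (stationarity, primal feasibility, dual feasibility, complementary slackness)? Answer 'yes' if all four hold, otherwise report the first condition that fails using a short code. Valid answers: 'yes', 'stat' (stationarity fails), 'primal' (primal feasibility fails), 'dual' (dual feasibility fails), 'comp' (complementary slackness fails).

Gradient of f: grad f(x) = Q x + c = (0, 0)
Constraint values g_i(x) = a_i^T x - b_i:
  g_1((0, 0)) = 3
  g_2((0, 0)) = -3
Stationarity residual: grad f(x) + sum_i lambda_i a_i = (0, 0)
  -> stationarity OK
Primal feasibility (all g_i <= 0): FAILS
Dual feasibility (all lambda_i >= 0): OK
Complementary slackness (lambda_i * g_i(x) = 0 for all i): OK

Verdict: the first failing condition is primal_feasibility -> primal.

primal


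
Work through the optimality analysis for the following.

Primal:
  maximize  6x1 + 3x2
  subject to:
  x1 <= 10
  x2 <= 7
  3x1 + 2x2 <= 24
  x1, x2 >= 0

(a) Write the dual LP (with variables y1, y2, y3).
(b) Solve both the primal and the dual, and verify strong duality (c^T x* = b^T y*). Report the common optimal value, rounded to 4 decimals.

The standard primal-dual pair for 'max c^T x s.t. A x <= b, x >= 0' is:
  Dual:  min b^T y  s.t.  A^T y >= c,  y >= 0.

So the dual LP is:
  minimize  10y1 + 7y2 + 24y3
  subject to:
    y1 + 3y3 >= 6
    y2 + 2y3 >= 3
    y1, y2, y3 >= 0

Solving the primal: x* = (8, 0).
  primal value c^T x* = 48.
Solving the dual: y* = (0, 0, 2).
  dual value b^T y* = 48.
Strong duality: c^T x* = b^T y*. Confirmed.

48
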